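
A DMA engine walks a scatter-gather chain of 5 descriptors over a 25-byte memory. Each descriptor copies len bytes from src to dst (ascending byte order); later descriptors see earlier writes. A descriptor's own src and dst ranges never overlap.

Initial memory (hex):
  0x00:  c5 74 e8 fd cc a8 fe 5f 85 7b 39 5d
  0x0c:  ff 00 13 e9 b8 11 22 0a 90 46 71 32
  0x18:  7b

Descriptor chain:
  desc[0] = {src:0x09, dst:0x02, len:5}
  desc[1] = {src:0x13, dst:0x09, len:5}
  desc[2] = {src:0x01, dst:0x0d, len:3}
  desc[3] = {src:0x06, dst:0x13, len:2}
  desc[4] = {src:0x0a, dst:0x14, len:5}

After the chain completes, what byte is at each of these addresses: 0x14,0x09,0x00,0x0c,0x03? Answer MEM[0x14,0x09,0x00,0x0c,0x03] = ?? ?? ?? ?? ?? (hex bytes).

#0 dst[0x02+5] := {0x7b,0x39,0x5d,0xff,0x00}
#1 dst[0x09+5] := {0x0a,0x90,0x46,0x71,0x32}
#2 dst[0x0d+3] := {0x74,0x7b,0x39}
#3 dst[0x13+2] := {0x00,0x5f}
#4 dst[0x14+5] := {0x90,0x46,0x71,0x74,0x7b}
query mem[0x14]=0x90, mem[0x09]=0x0a, mem[0x00]=0xc5, mem[0x0c]=0x71, mem[0x03]=0x39

MEM[0x14,0x09,0x00,0x0c,0x03] = 90 0a c5 71 39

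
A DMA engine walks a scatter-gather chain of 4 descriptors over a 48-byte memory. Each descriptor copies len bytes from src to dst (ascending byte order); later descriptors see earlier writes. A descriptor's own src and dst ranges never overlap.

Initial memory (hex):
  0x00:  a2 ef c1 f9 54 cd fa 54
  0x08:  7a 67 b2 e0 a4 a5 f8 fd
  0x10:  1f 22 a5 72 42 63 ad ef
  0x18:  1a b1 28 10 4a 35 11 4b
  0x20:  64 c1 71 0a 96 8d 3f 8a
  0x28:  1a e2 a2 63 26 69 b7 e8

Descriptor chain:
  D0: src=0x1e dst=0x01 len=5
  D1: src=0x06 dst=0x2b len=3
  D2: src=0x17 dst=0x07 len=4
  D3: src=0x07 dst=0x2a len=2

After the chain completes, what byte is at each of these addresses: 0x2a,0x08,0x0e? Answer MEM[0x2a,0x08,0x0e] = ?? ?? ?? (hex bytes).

MEM[0x2a,0x08,0x0e] = ef 1a f8

D0: mem[0x01..0x05] <- [11 4b 64 c1 71]
D1: mem[0x2b..0x2d] <- [fa 54 7a]
D2: mem[0x07..0x0a] <- [ef 1a b1 28]
D3: mem[0x2a..0x2b] <- [ef 1a]
query mem[0x2a]=0xef, mem[0x08]=0x1a, mem[0x0e]=0xf8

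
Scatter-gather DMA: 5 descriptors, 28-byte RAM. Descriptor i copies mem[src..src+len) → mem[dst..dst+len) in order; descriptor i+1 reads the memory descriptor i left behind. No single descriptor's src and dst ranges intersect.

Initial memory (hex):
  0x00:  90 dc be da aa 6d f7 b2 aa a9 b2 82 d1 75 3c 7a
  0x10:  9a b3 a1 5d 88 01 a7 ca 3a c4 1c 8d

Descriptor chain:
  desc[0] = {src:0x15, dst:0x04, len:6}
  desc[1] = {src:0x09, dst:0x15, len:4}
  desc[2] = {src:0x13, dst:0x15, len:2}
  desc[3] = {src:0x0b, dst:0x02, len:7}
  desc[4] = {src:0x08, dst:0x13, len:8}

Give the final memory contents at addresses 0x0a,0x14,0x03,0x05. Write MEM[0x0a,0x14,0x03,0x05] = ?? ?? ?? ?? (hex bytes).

[0] 0x15->0x04 len=6 : 01 a7 ca 3a c4 1c
[1] 0x09->0x15 len=4 : 1c b2 82 d1
[2] 0x13->0x15 len=2 : 5d 88
[3] 0x0b->0x02 len=7 : 82 d1 75 3c 7a 9a b3
[4] 0x08->0x13 len=8 : b3 1c b2 82 d1 75 3c 7a
query mem[0x0a]=0xb2, mem[0x14]=0x1c, mem[0x03]=0xd1, mem[0x05]=0x3c

MEM[0x0a,0x14,0x03,0x05] = b2 1c d1 3c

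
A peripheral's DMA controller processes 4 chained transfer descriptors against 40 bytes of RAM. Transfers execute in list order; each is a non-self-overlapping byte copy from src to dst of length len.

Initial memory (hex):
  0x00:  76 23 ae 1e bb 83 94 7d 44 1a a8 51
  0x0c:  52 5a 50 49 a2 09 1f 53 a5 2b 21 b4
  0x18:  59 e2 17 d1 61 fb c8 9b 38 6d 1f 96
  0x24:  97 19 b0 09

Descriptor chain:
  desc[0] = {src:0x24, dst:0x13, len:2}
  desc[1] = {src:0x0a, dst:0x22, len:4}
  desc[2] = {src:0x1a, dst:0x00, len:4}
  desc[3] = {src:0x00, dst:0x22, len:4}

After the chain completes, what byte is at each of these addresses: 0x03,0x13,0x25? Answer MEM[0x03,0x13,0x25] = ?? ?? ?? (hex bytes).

MEM[0x03,0x13,0x25] = fb 97 fb

  after D0: wrote 2B at 0x13 = 9719
  after D1: wrote 4B at 0x22 = a851525a
  after D2: wrote 4B at 0x00 = 17d161fb
  after D3: wrote 4B at 0x22 = 17d161fb
query mem[0x03]=0xfb, mem[0x13]=0x97, mem[0x25]=0xfb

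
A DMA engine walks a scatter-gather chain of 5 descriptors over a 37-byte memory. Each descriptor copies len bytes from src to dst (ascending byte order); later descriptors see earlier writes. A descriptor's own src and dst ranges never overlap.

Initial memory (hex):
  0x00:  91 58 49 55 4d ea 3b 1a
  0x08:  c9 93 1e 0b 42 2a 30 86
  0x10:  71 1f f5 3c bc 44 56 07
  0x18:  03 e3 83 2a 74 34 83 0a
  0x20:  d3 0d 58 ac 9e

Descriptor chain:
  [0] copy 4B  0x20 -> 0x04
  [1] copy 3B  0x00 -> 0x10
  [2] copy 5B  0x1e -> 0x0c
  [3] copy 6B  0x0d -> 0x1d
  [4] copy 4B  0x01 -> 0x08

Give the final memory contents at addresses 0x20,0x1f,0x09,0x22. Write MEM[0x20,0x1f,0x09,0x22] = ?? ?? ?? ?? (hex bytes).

  after D0: wrote 4B at 0x04 = d30d58ac
  after D1: wrote 3B at 0x10 = 915849
  after D2: wrote 5B at 0x0c = 830ad30d58
  after D3: wrote 6B at 0x1d = 0ad30d585849
  after D4: wrote 4B at 0x08 = 584955d3
query mem[0x20]=0x58, mem[0x1f]=0x0d, mem[0x09]=0x49, mem[0x22]=0x49

MEM[0x20,0x1f,0x09,0x22] = 58 0d 49 49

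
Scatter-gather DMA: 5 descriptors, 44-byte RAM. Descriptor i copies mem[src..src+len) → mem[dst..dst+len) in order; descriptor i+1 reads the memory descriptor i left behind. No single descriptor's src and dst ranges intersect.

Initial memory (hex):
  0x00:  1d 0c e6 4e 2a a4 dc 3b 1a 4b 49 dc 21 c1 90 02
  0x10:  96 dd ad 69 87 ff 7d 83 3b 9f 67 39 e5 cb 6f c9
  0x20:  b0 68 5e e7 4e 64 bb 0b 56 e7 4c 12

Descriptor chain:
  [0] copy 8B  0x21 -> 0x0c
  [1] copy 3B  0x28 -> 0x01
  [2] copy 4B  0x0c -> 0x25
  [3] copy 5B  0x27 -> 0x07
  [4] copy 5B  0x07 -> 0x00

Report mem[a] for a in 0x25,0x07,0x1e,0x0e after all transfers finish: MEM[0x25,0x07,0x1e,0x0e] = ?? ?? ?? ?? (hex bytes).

MEM[0x25,0x07,0x1e,0x0e] = 68 e7 6f e7

  after D0: wrote 8B at 0x0c = 685ee74e64bb0b56
  after D1: wrote 3B at 0x01 = 56e74c
  after D2: wrote 4B at 0x25 = 685ee74e
  after D3: wrote 5B at 0x07 = e74ee74c12
  after D4: wrote 5B at 0x00 = e74ee74c12
query mem[0x25]=0x68, mem[0x07]=0xe7, mem[0x1e]=0x6f, mem[0x0e]=0xe7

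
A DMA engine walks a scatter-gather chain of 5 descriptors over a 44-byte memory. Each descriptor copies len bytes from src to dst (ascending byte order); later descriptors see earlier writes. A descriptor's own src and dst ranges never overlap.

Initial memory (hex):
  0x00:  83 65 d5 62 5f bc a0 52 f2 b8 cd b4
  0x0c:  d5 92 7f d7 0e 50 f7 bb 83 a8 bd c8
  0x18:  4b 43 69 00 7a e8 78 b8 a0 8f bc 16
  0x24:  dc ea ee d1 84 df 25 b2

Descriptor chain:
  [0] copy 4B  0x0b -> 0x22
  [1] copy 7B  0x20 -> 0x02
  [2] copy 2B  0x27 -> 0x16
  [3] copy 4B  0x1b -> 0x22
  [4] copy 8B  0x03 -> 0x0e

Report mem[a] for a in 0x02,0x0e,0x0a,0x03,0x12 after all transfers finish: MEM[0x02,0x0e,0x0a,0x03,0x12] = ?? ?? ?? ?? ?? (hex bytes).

  after D0: wrote 4B at 0x22 = b4d5927f
  after D1: wrote 7B at 0x02 = a08fb4d5927fee
  after D2: wrote 2B at 0x16 = d184
  after D3: wrote 4B at 0x22 = 007ae878
  after D4: wrote 8B at 0x0e = 8fb4d5927feeb8cd
query mem[0x02]=0xa0, mem[0x0e]=0x8f, mem[0x0a]=0xcd, mem[0x03]=0x8f, mem[0x12]=0x7f

MEM[0x02,0x0e,0x0a,0x03,0x12] = a0 8f cd 8f 7f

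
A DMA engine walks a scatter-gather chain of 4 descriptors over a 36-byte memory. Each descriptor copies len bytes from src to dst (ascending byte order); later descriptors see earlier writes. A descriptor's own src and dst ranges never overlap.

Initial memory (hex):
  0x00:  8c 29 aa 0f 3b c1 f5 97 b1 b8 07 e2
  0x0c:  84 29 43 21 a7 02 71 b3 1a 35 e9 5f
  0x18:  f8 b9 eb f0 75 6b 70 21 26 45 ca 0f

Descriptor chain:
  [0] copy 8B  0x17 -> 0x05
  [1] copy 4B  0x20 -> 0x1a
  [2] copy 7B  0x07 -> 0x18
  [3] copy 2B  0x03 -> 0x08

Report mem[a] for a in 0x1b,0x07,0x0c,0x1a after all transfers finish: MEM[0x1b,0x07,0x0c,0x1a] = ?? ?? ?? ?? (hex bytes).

MEM[0x1b,0x07,0x0c,0x1a] = 75 b9 70 f0

[0] 0x17->0x05 len=8 : 5f f8 b9 eb f0 75 6b 70
[1] 0x20->0x1a len=4 : 26 45 ca 0f
[2] 0x07->0x18 len=7 : b9 eb f0 75 6b 70 29
[3] 0x03->0x08 len=2 : 0f 3b
query mem[0x1b]=0x75, mem[0x07]=0xb9, mem[0x0c]=0x70, mem[0x1a]=0xf0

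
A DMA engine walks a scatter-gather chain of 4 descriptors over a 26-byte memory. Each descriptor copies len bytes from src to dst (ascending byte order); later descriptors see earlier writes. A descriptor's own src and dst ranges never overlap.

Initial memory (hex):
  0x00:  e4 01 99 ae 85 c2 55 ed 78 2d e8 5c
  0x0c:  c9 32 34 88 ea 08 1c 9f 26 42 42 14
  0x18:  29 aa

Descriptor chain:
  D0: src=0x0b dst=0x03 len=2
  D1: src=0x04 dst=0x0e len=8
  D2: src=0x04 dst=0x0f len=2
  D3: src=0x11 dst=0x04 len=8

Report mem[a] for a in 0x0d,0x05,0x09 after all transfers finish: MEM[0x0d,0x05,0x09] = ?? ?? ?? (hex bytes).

MEM[0x0d,0x05,0x09] = 32 78 42

D0: mem[0x03..0x04] <- [5c c9]
D1: mem[0x0e..0x15] <- [c9 c2 55 ed 78 2d e8 5c]
D2: mem[0x0f..0x10] <- [c9 c2]
D3: mem[0x04..0x0b] <- [ed 78 2d e8 5c 42 14 29]
query mem[0x0d]=0x32, mem[0x05]=0x78, mem[0x09]=0x42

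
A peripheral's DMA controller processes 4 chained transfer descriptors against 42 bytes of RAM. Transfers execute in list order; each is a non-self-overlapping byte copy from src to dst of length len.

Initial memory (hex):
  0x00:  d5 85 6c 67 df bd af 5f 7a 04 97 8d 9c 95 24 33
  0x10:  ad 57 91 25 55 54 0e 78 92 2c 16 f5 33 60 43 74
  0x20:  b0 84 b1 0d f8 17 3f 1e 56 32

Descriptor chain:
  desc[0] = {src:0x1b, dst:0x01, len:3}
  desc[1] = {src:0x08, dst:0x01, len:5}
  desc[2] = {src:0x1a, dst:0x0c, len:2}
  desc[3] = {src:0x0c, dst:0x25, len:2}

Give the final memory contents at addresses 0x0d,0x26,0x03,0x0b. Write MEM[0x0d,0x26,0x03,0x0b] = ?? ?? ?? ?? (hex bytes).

  after D0: wrote 3B at 0x01 = f53360
  after D1: wrote 5B at 0x01 = 7a04978d9c
  after D2: wrote 2B at 0x0c = 16f5
  after D3: wrote 2B at 0x25 = 16f5
query mem[0x0d]=0xf5, mem[0x26]=0xf5, mem[0x03]=0x97, mem[0x0b]=0x8d

MEM[0x0d,0x26,0x03,0x0b] = f5 f5 97 8d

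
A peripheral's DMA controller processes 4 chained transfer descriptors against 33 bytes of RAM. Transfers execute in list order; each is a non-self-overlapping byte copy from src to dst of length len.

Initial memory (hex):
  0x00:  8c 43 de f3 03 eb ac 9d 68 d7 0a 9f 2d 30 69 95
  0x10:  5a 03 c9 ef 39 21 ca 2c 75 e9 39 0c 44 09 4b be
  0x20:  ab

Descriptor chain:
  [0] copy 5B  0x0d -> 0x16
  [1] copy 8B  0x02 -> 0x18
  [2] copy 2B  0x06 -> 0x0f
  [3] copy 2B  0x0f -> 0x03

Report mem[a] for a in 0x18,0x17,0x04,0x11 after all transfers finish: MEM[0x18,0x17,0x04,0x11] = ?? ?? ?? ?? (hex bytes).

MEM[0x18,0x17,0x04,0x11] = de 69 9d 03

  after D0: wrote 5B at 0x16 = 3069955a03
  after D1: wrote 8B at 0x18 = def303ebac9d68d7
  after D2: wrote 2B at 0x0f = ac9d
  after D3: wrote 2B at 0x03 = ac9d
query mem[0x18]=0xde, mem[0x17]=0x69, mem[0x04]=0x9d, mem[0x11]=0x03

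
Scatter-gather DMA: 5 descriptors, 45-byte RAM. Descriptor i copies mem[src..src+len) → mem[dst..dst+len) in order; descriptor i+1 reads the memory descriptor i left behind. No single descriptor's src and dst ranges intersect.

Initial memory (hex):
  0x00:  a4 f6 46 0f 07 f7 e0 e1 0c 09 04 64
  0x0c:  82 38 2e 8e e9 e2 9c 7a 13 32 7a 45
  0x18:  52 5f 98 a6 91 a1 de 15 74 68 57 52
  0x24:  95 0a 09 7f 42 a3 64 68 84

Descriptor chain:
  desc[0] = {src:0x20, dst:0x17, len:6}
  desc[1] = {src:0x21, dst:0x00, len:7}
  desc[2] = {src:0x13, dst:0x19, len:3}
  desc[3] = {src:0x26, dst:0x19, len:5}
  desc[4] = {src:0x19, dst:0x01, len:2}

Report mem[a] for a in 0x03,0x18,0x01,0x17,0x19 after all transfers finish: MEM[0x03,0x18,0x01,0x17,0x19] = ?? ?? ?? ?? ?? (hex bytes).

[0] 0x20->0x17 len=6 : 74 68 57 52 95 0a
[1] 0x21->0x00 len=7 : 68 57 52 95 0a 09 7f
[2] 0x13->0x19 len=3 : 7a 13 32
[3] 0x26->0x19 len=5 : 09 7f 42 a3 64
[4] 0x19->0x01 len=2 : 09 7f
query mem[0x03]=0x95, mem[0x18]=0x68, mem[0x01]=0x09, mem[0x17]=0x74, mem[0x19]=0x09

MEM[0x03,0x18,0x01,0x17,0x19] = 95 68 09 74 09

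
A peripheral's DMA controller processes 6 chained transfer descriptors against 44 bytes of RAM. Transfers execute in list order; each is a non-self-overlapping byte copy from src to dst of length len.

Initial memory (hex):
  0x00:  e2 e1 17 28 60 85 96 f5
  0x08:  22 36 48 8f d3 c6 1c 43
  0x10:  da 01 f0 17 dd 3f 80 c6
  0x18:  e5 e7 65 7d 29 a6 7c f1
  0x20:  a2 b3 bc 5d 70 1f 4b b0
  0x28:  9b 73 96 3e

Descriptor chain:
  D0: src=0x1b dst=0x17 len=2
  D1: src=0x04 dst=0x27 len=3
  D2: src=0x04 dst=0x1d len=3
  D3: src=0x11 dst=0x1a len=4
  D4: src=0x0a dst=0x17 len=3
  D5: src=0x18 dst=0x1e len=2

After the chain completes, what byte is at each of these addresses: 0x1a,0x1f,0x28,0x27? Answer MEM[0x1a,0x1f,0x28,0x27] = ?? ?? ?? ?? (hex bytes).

MEM[0x1a,0x1f,0x28,0x27] = 01 d3 85 60

D0: mem[0x17..0x18] <- [7d 29]
D1: mem[0x27..0x29] <- [60 85 96]
D2: mem[0x1d..0x1f] <- [60 85 96]
D3: mem[0x1a..0x1d] <- [01 f0 17 dd]
D4: mem[0x17..0x19] <- [48 8f d3]
D5: mem[0x1e..0x1f] <- [8f d3]
query mem[0x1a]=0x01, mem[0x1f]=0xd3, mem[0x28]=0x85, mem[0x27]=0x60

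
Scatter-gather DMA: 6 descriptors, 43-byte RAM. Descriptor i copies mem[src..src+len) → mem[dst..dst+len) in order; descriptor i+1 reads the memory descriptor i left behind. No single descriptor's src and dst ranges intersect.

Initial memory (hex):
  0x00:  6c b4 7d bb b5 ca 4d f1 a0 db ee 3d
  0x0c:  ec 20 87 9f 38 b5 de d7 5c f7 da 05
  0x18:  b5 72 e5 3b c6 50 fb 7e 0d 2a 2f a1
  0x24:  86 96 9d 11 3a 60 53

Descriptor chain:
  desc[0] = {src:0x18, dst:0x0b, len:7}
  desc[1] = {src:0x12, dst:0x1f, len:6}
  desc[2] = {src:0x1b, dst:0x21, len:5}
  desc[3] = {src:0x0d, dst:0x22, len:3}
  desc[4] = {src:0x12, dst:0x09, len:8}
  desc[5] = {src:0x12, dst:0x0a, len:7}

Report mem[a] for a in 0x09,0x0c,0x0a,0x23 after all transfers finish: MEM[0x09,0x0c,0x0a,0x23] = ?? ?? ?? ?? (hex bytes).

MEM[0x09,0x0c,0x0a,0x23] = de 5c de 3b

#0 dst[0x0b+7] := {0xb5,0x72,0xe5,0x3b,0xc6,0x50,0xfb}
#1 dst[0x1f+6] := {0xde,0xd7,0x5c,0xf7,0xda,0x05}
#2 dst[0x21+5] := {0x3b,0xc6,0x50,0xfb,0xde}
#3 dst[0x22+3] := {0xe5,0x3b,0xc6}
#4 dst[0x09+8] := {0xde,0xd7,0x5c,0xf7,0xda,0x05,0xb5,0x72}
#5 dst[0x0a+7] := {0xde,0xd7,0x5c,0xf7,0xda,0x05,0xb5}
query mem[0x09]=0xde, mem[0x0c]=0x5c, mem[0x0a]=0xde, mem[0x23]=0x3b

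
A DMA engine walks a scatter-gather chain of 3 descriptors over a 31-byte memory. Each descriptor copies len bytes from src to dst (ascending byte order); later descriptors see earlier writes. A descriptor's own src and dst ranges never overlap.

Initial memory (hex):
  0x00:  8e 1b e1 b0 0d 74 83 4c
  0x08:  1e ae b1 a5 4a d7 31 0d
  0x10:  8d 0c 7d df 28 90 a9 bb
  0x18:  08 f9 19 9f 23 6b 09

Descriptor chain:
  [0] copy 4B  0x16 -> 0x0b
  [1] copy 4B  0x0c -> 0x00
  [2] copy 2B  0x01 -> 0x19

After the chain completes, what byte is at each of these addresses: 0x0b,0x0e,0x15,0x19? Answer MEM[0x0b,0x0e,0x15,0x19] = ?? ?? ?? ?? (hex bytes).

MEM[0x0b,0x0e,0x15,0x19] = a9 f9 90 08

  after D0: wrote 4B at 0x0b = a9bb08f9
  after D1: wrote 4B at 0x00 = bb08f90d
  after D2: wrote 2B at 0x19 = 08f9
query mem[0x0b]=0xa9, mem[0x0e]=0xf9, mem[0x15]=0x90, mem[0x19]=0x08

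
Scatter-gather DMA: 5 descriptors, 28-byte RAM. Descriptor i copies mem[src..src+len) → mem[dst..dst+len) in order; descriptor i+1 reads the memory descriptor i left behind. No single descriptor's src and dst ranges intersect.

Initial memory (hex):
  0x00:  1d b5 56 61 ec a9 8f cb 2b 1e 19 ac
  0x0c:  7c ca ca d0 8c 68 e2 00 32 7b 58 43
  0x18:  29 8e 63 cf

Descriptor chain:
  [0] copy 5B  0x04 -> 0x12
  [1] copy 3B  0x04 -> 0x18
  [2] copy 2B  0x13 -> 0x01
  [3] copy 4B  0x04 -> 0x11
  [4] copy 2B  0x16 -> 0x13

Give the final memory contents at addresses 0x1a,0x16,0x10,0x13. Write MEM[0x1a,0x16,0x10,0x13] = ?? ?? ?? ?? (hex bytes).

[0] 0x04->0x12 len=5 : ec a9 8f cb 2b
[1] 0x04->0x18 len=3 : ec a9 8f
[2] 0x13->0x01 len=2 : a9 8f
[3] 0x04->0x11 len=4 : ec a9 8f cb
[4] 0x16->0x13 len=2 : 2b 43
query mem[0x1a]=0x8f, mem[0x16]=0x2b, mem[0x10]=0x8c, mem[0x13]=0x2b

MEM[0x1a,0x16,0x10,0x13] = 8f 2b 8c 2b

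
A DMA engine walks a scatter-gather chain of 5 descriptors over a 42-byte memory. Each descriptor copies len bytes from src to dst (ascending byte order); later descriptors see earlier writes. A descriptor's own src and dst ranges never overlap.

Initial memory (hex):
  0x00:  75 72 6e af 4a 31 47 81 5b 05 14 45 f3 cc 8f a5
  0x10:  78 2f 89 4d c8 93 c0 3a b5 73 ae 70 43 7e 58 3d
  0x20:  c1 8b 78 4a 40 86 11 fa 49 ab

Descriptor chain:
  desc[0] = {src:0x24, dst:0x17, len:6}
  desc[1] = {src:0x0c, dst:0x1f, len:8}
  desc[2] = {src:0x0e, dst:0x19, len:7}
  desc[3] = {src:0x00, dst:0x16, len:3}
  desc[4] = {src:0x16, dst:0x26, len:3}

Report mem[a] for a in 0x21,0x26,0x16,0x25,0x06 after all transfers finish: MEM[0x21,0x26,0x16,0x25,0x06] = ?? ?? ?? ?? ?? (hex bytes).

MEM[0x21,0x26,0x16,0x25,0x06] = 8f 75 75 89 47

[0] 0x24->0x17 len=6 : 40 86 11 fa 49 ab
[1] 0x0c->0x1f len=8 : f3 cc 8f a5 78 2f 89 4d
[2] 0x0e->0x19 len=7 : 8f a5 78 2f 89 4d c8
[3] 0x00->0x16 len=3 : 75 72 6e
[4] 0x16->0x26 len=3 : 75 72 6e
query mem[0x21]=0x8f, mem[0x26]=0x75, mem[0x16]=0x75, mem[0x25]=0x89, mem[0x06]=0x47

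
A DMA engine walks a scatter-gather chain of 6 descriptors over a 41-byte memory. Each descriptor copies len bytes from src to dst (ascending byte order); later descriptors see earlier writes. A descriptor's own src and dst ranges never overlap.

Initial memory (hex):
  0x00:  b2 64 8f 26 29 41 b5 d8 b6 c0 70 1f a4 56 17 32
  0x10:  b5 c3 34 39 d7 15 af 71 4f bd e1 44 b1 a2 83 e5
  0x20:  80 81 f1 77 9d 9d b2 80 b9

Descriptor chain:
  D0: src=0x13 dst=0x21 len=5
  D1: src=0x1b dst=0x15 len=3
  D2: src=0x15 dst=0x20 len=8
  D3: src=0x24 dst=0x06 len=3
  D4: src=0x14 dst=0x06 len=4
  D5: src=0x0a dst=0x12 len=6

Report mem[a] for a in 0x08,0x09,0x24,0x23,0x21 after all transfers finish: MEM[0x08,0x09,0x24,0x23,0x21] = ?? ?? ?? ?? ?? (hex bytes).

MEM[0x08,0x09,0x24,0x23,0x21] = b1 a2 bd 4f b1

D0: mem[0x21..0x25] <- [39 d7 15 af 71]
D1: mem[0x15..0x17] <- [44 b1 a2]
D2: mem[0x20..0x27] <- [44 b1 a2 4f bd e1 44 b1]
D3: mem[0x06..0x08] <- [bd e1 44]
D4: mem[0x06..0x09] <- [d7 44 b1 a2]
D5: mem[0x12..0x17] <- [70 1f a4 56 17 32]
query mem[0x08]=0xb1, mem[0x09]=0xa2, mem[0x24]=0xbd, mem[0x23]=0x4f, mem[0x21]=0xb1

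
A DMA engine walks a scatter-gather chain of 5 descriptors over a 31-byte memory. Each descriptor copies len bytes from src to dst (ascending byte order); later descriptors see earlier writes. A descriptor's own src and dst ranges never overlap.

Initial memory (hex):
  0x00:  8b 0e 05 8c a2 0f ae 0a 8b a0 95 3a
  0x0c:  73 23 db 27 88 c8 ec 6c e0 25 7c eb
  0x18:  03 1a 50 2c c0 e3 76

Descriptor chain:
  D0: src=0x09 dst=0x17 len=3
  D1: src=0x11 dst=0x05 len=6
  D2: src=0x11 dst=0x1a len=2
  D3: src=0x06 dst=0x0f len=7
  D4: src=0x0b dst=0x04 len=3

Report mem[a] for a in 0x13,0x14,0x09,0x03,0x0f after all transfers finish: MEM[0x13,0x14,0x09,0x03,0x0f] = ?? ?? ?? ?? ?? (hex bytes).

D0: mem[0x17..0x19] <- [a0 95 3a]
D1: mem[0x05..0x0a] <- [c8 ec 6c e0 25 7c]
D2: mem[0x1a..0x1b] <- [c8 ec]
D3: mem[0x0f..0x15] <- [ec 6c e0 25 7c 3a 73]
D4: mem[0x04..0x06] <- [3a 73 23]
query mem[0x13]=0x7c, mem[0x14]=0x3a, mem[0x09]=0x25, mem[0x03]=0x8c, mem[0x0f]=0xec

MEM[0x13,0x14,0x09,0x03,0x0f] = 7c 3a 25 8c ec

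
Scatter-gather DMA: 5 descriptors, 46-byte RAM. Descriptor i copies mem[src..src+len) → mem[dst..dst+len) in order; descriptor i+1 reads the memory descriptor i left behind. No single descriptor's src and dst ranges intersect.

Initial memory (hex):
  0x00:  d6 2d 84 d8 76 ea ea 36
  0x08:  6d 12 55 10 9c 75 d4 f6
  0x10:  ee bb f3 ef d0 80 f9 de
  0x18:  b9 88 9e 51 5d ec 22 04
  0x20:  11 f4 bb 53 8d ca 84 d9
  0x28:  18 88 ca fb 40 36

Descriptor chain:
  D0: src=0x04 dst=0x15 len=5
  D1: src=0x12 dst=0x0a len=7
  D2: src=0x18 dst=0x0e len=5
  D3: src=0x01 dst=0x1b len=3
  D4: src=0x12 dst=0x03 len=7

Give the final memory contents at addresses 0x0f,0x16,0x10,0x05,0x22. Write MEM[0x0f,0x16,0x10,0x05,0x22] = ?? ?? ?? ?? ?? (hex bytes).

MEM[0x0f,0x16,0x10,0x05,0x22] = 6d ea 9e d0 bb

D0: mem[0x15..0x19] <- [76 ea ea 36 6d]
D1: mem[0x0a..0x10] <- [f3 ef d0 76 ea ea 36]
D2: mem[0x0e..0x12] <- [36 6d 9e 51 5d]
D3: mem[0x1b..0x1d] <- [2d 84 d8]
D4: mem[0x03..0x09] <- [5d ef d0 76 ea ea 36]
query mem[0x0f]=0x6d, mem[0x16]=0xea, mem[0x10]=0x9e, mem[0x05]=0xd0, mem[0x22]=0xbb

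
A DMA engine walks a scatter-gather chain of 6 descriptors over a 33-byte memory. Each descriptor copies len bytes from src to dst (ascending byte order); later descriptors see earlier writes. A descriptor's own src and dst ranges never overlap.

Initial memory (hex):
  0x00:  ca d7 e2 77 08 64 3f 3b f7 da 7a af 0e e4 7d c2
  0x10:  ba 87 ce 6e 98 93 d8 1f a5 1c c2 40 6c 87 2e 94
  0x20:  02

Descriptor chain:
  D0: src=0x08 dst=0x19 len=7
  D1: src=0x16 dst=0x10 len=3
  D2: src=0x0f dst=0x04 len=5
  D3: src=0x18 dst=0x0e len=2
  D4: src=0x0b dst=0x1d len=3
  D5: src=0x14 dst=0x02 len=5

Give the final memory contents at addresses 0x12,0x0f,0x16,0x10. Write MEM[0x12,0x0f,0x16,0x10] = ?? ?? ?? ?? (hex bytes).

MEM[0x12,0x0f,0x16,0x10] = a5 f7 d8 d8

D0: mem[0x19..0x1f] <- [f7 da 7a af 0e e4 7d]
D1: mem[0x10..0x12] <- [d8 1f a5]
D2: mem[0x04..0x08] <- [c2 d8 1f a5 6e]
D3: mem[0x0e..0x0f] <- [a5 f7]
D4: mem[0x1d..0x1f] <- [af 0e e4]
D5: mem[0x02..0x06] <- [98 93 d8 1f a5]
query mem[0x12]=0xa5, mem[0x0f]=0xf7, mem[0x16]=0xd8, mem[0x10]=0xd8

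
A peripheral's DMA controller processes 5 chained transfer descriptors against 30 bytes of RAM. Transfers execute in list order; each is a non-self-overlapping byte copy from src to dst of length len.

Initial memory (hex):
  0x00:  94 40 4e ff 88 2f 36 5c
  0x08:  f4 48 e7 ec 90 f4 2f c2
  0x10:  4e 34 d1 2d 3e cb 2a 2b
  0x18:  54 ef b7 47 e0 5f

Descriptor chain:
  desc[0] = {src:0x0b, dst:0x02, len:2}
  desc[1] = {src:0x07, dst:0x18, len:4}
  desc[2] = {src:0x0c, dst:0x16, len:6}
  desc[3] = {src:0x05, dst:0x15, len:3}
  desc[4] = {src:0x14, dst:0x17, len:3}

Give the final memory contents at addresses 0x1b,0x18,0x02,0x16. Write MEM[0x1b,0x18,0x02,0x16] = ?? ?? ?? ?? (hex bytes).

D0: mem[0x02..0x03] <- [ec 90]
D1: mem[0x18..0x1b] <- [5c f4 48 e7]
D2: mem[0x16..0x1b] <- [90 f4 2f c2 4e 34]
D3: mem[0x15..0x17] <- [2f 36 5c]
D4: mem[0x17..0x19] <- [3e 2f 36]
query mem[0x1b]=0x34, mem[0x18]=0x2f, mem[0x02]=0xec, mem[0x16]=0x36

MEM[0x1b,0x18,0x02,0x16] = 34 2f ec 36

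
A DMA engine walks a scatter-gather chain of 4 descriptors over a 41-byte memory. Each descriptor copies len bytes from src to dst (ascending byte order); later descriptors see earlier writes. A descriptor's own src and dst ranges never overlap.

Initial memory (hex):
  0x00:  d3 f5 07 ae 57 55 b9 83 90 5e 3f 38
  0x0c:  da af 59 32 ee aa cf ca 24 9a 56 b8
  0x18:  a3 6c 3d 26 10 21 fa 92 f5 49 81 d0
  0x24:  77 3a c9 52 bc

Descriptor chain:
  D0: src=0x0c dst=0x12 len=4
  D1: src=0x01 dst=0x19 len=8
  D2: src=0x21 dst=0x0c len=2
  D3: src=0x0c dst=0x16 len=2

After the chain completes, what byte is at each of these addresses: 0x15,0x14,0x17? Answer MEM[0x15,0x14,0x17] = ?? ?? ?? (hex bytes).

[0] 0x0c->0x12 len=4 : da af 59 32
[1] 0x01->0x19 len=8 : f5 07 ae 57 55 b9 83 90
[2] 0x21->0x0c len=2 : 49 81
[3] 0x0c->0x16 len=2 : 49 81
query mem[0x15]=0x32, mem[0x14]=0x59, mem[0x17]=0x81

MEM[0x15,0x14,0x17] = 32 59 81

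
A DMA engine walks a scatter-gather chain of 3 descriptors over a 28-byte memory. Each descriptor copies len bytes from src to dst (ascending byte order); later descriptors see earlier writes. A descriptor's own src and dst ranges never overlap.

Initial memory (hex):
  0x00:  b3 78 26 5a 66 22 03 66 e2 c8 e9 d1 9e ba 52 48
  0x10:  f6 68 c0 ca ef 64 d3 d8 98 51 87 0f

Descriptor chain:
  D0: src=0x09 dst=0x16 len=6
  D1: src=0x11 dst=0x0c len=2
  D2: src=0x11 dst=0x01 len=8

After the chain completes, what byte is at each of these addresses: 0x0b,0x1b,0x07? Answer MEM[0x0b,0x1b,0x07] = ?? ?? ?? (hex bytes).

D0: mem[0x16..0x1b] <- [c8 e9 d1 9e ba 52]
D1: mem[0x0c..0x0d] <- [68 c0]
D2: mem[0x01..0x08] <- [68 c0 ca ef 64 c8 e9 d1]
query mem[0x0b]=0xd1, mem[0x1b]=0x52, mem[0x07]=0xe9

MEM[0x0b,0x1b,0x07] = d1 52 e9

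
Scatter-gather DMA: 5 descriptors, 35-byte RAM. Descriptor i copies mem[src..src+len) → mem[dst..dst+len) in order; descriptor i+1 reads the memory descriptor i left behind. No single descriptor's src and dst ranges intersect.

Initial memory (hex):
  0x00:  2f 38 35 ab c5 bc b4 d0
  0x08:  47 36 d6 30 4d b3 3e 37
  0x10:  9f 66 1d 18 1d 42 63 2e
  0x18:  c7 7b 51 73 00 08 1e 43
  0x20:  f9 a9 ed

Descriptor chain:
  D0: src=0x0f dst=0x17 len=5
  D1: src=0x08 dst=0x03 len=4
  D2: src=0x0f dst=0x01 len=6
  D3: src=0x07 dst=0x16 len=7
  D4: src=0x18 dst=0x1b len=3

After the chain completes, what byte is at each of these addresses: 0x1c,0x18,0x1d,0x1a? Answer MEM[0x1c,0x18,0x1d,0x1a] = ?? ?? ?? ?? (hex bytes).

D0: mem[0x17..0x1b] <- [37 9f 66 1d 18]
D1: mem[0x03..0x06] <- [47 36 d6 30]
D2: mem[0x01..0x06] <- [37 9f 66 1d 18 1d]
D3: mem[0x16..0x1c] <- [d0 47 36 d6 30 4d b3]
D4: mem[0x1b..0x1d] <- [36 d6 30]
query mem[0x1c]=0xd6, mem[0x18]=0x36, mem[0x1d]=0x30, mem[0x1a]=0x30

MEM[0x1c,0x18,0x1d,0x1a] = d6 36 30 30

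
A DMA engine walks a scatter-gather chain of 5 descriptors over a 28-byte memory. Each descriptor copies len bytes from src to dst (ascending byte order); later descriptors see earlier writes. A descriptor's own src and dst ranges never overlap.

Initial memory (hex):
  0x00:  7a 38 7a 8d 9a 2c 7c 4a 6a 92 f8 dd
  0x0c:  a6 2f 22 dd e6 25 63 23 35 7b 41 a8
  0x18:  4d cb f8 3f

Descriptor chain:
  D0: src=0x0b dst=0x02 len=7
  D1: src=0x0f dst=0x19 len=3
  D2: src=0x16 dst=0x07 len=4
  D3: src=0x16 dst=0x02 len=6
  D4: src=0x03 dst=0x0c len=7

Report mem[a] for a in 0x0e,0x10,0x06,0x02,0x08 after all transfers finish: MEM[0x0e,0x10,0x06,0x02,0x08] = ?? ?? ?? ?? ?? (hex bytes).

MEM[0x0e,0x10,0x06,0x02,0x08] = dd 25 e6 41 a8

[0] 0x0b->0x02 len=7 : dd a6 2f 22 dd e6 25
[1] 0x0f->0x19 len=3 : dd e6 25
[2] 0x16->0x07 len=4 : 41 a8 4d dd
[3] 0x16->0x02 len=6 : 41 a8 4d dd e6 25
[4] 0x03->0x0c len=7 : a8 4d dd e6 25 a8 4d
query mem[0x0e]=0xdd, mem[0x10]=0x25, mem[0x06]=0xe6, mem[0x02]=0x41, mem[0x08]=0xa8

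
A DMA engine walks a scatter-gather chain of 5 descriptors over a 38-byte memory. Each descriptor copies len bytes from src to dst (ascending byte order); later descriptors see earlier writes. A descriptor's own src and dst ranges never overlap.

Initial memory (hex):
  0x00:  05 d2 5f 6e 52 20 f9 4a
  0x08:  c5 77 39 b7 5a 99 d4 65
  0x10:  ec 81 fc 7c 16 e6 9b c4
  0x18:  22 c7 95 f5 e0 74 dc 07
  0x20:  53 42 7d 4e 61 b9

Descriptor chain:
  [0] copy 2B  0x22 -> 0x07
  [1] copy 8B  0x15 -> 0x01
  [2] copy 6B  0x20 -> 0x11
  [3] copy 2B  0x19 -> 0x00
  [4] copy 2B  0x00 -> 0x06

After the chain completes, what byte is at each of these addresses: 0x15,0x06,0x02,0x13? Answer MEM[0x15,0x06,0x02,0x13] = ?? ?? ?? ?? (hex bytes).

[0] 0x22->0x07 len=2 : 7d 4e
[1] 0x15->0x01 len=8 : e6 9b c4 22 c7 95 f5 e0
[2] 0x20->0x11 len=6 : 53 42 7d 4e 61 b9
[3] 0x19->0x00 len=2 : c7 95
[4] 0x00->0x06 len=2 : c7 95
query mem[0x15]=0x61, mem[0x06]=0xc7, mem[0x02]=0x9b, mem[0x13]=0x7d

MEM[0x15,0x06,0x02,0x13] = 61 c7 9b 7d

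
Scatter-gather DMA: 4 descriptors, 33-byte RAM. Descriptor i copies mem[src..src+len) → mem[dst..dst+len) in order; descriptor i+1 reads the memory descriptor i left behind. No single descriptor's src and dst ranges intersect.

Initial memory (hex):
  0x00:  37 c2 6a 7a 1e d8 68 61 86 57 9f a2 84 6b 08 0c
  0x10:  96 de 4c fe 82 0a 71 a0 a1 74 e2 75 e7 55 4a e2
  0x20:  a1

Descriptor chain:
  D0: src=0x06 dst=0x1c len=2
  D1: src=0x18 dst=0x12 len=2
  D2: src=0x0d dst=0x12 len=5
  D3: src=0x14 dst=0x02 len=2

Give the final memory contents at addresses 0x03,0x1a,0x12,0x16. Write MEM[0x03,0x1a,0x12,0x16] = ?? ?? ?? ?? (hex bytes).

MEM[0x03,0x1a,0x12,0x16] = 96 e2 6b de

#0 dst[0x1c+2] := {0x68,0x61}
#1 dst[0x12+2] := {0xa1,0x74}
#2 dst[0x12+5] := {0x6b,0x08,0x0c,0x96,0xde}
#3 dst[0x02+2] := {0x0c,0x96}
query mem[0x03]=0x96, mem[0x1a]=0xe2, mem[0x12]=0x6b, mem[0x16]=0xde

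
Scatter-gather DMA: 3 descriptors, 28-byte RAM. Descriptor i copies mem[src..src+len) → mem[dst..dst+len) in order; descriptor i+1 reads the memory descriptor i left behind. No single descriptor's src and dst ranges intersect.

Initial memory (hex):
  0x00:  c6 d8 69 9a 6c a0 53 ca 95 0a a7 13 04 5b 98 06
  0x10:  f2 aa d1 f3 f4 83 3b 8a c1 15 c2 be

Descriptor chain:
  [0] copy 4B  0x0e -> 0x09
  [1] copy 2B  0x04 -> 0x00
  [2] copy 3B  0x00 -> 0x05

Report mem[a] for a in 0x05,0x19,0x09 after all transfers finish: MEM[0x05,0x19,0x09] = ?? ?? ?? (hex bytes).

MEM[0x05,0x19,0x09] = 6c 15 98

D0: mem[0x09..0x0c] <- [98 06 f2 aa]
D1: mem[0x00..0x01] <- [6c a0]
D2: mem[0x05..0x07] <- [6c a0 69]
query mem[0x05]=0x6c, mem[0x19]=0x15, mem[0x09]=0x98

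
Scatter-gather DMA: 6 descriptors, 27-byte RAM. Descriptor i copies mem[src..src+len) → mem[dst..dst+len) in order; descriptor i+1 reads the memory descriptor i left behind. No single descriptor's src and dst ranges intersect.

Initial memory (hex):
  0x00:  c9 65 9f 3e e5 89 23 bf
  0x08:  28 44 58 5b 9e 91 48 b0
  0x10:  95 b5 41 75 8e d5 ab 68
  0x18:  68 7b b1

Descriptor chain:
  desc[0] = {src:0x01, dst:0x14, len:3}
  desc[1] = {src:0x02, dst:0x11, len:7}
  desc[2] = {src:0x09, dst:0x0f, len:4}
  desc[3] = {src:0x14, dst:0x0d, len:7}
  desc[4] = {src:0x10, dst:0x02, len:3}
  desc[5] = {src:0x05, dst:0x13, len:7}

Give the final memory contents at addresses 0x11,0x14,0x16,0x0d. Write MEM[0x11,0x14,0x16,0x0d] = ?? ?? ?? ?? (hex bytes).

  after D0: wrote 3B at 0x14 = 659f3e
  after D1: wrote 7B at 0x11 = 9f3ee58923bf28
  after D2: wrote 4B at 0x0f = 44585b9e
  after D3: wrote 7B at 0x0d = 8923bf28687bb1
  after D4: wrote 3B at 0x02 = 28687b
  after D5: wrote 7B at 0x13 = 8923bf2844585b
query mem[0x11]=0x68, mem[0x14]=0x23, mem[0x16]=0x28, mem[0x0d]=0x89

MEM[0x11,0x14,0x16,0x0d] = 68 23 28 89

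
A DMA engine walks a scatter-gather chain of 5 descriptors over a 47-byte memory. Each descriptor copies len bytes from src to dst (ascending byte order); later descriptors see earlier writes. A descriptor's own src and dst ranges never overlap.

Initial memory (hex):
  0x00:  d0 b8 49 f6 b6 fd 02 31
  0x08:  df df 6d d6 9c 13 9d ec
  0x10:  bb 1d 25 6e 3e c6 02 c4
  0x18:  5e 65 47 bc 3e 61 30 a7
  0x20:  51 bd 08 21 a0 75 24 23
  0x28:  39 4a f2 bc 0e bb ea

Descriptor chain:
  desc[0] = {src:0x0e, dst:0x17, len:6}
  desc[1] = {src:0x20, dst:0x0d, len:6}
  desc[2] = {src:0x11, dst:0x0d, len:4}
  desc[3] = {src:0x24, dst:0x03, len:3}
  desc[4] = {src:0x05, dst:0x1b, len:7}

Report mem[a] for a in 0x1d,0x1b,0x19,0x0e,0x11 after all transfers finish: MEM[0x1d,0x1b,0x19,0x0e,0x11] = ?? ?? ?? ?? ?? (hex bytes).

#0 dst[0x17+6] := {0x9d,0xec,0xbb,0x1d,0x25,0x6e}
#1 dst[0x0d+6] := {0x51,0xbd,0x08,0x21,0xa0,0x75}
#2 dst[0x0d+4] := {0xa0,0x75,0x6e,0x3e}
#3 dst[0x03+3] := {0xa0,0x75,0x24}
#4 dst[0x1b+7] := {0x24,0x02,0x31,0xdf,0xdf,0x6d,0xd6}
query mem[0x1d]=0x31, mem[0x1b]=0x24, mem[0x19]=0xbb, mem[0x0e]=0x75, mem[0x11]=0xa0

MEM[0x1d,0x1b,0x19,0x0e,0x11] = 31 24 bb 75 a0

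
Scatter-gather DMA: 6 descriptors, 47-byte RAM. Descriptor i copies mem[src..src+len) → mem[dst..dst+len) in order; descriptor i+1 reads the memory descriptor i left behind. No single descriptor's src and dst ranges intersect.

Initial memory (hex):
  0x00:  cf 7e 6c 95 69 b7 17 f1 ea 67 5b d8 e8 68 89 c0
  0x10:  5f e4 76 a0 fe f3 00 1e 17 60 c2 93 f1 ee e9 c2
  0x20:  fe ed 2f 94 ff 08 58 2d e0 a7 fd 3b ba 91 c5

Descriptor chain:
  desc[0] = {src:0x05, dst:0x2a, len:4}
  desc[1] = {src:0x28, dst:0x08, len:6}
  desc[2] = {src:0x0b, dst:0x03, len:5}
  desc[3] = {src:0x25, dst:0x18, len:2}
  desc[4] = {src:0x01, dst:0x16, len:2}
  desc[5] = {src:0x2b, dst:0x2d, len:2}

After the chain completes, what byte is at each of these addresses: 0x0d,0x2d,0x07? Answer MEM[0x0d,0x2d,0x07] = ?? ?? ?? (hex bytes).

MEM[0x0d,0x2d,0x07] = ea 17 c0

[0] 0x05->0x2a len=4 : b7 17 f1 ea
[1] 0x28->0x08 len=6 : e0 a7 b7 17 f1 ea
[2] 0x0b->0x03 len=5 : 17 f1 ea 89 c0
[3] 0x25->0x18 len=2 : 08 58
[4] 0x01->0x16 len=2 : 7e 6c
[5] 0x2b->0x2d len=2 : 17 f1
query mem[0x0d]=0xea, mem[0x2d]=0x17, mem[0x07]=0xc0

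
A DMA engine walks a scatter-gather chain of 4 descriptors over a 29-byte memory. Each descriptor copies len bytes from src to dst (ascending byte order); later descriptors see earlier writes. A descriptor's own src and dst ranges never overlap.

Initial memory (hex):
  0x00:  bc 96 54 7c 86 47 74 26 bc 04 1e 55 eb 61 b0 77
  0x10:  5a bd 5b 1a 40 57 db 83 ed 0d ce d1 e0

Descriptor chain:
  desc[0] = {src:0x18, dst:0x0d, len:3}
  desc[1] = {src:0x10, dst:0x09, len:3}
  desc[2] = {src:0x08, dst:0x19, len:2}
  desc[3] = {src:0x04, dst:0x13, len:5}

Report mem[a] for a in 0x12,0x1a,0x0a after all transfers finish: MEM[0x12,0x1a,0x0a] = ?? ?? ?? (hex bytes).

MEM[0x12,0x1a,0x0a] = 5b 5a bd

  after D0: wrote 3B at 0x0d = ed0dce
  after D1: wrote 3B at 0x09 = 5abd5b
  after D2: wrote 2B at 0x19 = bc5a
  after D3: wrote 5B at 0x13 = 86477426bc
query mem[0x12]=0x5b, mem[0x1a]=0x5a, mem[0x0a]=0xbd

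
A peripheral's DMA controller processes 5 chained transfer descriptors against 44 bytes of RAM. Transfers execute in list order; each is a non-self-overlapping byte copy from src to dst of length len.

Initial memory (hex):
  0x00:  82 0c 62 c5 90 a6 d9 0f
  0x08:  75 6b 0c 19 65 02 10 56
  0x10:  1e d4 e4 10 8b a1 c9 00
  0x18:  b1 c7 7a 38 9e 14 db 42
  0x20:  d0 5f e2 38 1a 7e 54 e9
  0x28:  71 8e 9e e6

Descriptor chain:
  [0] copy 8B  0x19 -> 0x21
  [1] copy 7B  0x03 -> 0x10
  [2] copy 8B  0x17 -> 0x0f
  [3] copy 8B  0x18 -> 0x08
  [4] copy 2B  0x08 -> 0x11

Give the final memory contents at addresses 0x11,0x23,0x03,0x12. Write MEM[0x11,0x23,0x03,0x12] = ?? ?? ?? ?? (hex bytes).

  after D0: wrote 8B at 0x21 = c77a389e14db42d0
  after D1: wrote 7B at 0x10 = c590a6d90f756b
  after D2: wrote 8B at 0x0f = 00b1c77a389e14db
  after D3: wrote 8B at 0x08 = b1c77a389e14db42
  after D4: wrote 2B at 0x11 = b1c7
query mem[0x11]=0xb1, mem[0x23]=0x38, mem[0x03]=0xc5, mem[0x12]=0xc7

MEM[0x11,0x23,0x03,0x12] = b1 38 c5 c7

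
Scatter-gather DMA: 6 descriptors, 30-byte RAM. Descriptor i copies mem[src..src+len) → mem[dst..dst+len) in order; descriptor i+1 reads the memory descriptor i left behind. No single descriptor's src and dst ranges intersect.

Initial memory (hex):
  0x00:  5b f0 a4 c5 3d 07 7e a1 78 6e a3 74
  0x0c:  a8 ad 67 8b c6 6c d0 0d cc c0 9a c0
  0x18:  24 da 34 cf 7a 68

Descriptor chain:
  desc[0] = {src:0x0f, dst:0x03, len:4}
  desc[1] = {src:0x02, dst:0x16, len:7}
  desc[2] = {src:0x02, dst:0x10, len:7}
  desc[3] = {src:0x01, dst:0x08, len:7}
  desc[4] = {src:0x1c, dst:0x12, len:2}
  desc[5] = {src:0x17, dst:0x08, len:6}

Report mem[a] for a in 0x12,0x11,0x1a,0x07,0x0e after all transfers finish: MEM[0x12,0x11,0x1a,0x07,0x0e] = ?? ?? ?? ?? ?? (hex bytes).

MEM[0x12,0x11,0x1a,0x07,0x0e] = 78 8b d0 a1 a1

  after D0: wrote 4B at 0x03 = 8bc66cd0
  after D1: wrote 7B at 0x16 = a48bc66cd0a178
  after D2: wrote 7B at 0x10 = a48bc66cd0a178
  after D3: wrote 7B at 0x08 = f0a48bc66cd0a1
  after D4: wrote 2B at 0x12 = 7868
  after D5: wrote 6B at 0x08 = 8bc66cd0a178
query mem[0x12]=0x78, mem[0x11]=0x8b, mem[0x1a]=0xd0, mem[0x07]=0xa1, mem[0x0e]=0xa1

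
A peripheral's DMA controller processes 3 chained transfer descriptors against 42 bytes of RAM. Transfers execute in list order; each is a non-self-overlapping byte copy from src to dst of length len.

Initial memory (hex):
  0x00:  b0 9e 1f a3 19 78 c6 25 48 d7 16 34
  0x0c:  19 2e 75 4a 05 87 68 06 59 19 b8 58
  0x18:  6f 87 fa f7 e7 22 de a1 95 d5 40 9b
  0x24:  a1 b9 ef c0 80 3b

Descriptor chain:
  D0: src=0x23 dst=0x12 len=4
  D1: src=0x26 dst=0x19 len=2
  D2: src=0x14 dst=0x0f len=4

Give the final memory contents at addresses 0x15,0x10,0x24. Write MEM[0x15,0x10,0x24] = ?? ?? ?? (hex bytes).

MEM[0x15,0x10,0x24] = ef ef a1

  after D0: wrote 4B at 0x12 = 9ba1b9ef
  after D1: wrote 2B at 0x19 = efc0
  after D2: wrote 4B at 0x0f = b9efb858
query mem[0x15]=0xef, mem[0x10]=0xef, mem[0x24]=0xa1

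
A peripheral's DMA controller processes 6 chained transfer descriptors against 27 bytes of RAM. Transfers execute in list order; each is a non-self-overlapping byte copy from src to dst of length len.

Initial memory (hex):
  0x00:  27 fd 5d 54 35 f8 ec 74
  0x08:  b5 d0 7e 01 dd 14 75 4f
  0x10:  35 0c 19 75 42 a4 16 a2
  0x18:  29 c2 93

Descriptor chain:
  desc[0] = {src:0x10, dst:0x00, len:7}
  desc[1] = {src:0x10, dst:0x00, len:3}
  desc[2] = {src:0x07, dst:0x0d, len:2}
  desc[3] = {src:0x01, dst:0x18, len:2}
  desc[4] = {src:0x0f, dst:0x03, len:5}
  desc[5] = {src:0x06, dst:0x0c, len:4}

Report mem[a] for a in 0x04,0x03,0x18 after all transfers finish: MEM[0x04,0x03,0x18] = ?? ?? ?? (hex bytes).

  after D0: wrote 7B at 0x00 = 350c197542a416
  after D1: wrote 3B at 0x00 = 350c19
  after D2: wrote 2B at 0x0d = 74b5
  after D3: wrote 2B at 0x18 = 0c19
  after D4: wrote 5B at 0x03 = 4f350c1975
  after D5: wrote 4B at 0x0c = 1975b5d0
query mem[0x04]=0x35, mem[0x03]=0x4f, mem[0x18]=0x0c

MEM[0x04,0x03,0x18] = 35 4f 0c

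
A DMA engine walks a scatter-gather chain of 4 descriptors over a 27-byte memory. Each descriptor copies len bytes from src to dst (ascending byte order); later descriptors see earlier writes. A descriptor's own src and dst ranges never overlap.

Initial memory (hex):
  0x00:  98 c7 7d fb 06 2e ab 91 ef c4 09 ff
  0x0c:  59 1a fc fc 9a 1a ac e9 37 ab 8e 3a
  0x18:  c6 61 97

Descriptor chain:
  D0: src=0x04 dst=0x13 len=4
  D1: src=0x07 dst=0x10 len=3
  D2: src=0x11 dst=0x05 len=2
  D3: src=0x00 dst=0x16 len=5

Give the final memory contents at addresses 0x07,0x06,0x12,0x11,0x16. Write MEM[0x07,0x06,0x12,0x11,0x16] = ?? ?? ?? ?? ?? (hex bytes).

MEM[0x07,0x06,0x12,0x11,0x16] = 91 c4 c4 ef 98

[0] 0x04->0x13 len=4 : 06 2e ab 91
[1] 0x07->0x10 len=3 : 91 ef c4
[2] 0x11->0x05 len=2 : ef c4
[3] 0x00->0x16 len=5 : 98 c7 7d fb 06
query mem[0x07]=0x91, mem[0x06]=0xc4, mem[0x12]=0xc4, mem[0x11]=0xef, mem[0x16]=0x98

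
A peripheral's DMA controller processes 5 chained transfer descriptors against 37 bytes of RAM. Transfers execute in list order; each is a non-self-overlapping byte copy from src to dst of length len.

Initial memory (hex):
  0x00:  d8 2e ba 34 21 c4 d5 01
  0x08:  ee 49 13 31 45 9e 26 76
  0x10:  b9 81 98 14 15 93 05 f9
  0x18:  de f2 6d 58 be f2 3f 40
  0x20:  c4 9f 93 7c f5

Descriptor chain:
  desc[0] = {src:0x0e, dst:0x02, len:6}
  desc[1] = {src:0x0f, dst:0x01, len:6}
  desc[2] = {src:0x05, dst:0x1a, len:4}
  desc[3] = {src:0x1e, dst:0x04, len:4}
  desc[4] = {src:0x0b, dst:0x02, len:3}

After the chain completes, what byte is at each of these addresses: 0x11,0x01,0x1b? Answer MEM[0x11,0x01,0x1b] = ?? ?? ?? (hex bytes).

MEM[0x11,0x01,0x1b] = 81 76 15

  after D0: wrote 6B at 0x02 = 2676b9819814
  after D1: wrote 6B at 0x01 = 76b981981415
  after D2: wrote 4B at 0x1a = 141514ee
  after D3: wrote 4B at 0x04 = 3f40c49f
  after D4: wrote 3B at 0x02 = 31459e
query mem[0x11]=0x81, mem[0x01]=0x76, mem[0x1b]=0x15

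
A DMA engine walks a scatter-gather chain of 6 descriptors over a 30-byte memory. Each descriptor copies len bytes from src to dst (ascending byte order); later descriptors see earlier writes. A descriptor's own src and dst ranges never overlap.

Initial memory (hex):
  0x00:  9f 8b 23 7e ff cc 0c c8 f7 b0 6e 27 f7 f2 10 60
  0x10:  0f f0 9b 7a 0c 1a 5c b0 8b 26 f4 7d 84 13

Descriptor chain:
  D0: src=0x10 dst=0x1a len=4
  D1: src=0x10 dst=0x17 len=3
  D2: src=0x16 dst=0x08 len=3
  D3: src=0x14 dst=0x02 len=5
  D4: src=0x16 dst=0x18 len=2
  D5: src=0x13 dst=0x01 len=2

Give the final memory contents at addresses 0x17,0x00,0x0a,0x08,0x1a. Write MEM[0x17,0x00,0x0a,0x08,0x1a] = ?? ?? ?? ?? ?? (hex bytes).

MEM[0x17,0x00,0x0a,0x08,0x1a] = 0f 9f f0 5c 0f

D0: mem[0x1a..0x1d] <- [0f f0 9b 7a]
D1: mem[0x17..0x19] <- [0f f0 9b]
D2: mem[0x08..0x0a] <- [5c 0f f0]
D3: mem[0x02..0x06] <- [0c 1a 5c 0f f0]
D4: mem[0x18..0x19] <- [5c 0f]
D5: mem[0x01..0x02] <- [7a 0c]
query mem[0x17]=0x0f, mem[0x00]=0x9f, mem[0x0a]=0xf0, mem[0x08]=0x5c, mem[0x1a]=0x0f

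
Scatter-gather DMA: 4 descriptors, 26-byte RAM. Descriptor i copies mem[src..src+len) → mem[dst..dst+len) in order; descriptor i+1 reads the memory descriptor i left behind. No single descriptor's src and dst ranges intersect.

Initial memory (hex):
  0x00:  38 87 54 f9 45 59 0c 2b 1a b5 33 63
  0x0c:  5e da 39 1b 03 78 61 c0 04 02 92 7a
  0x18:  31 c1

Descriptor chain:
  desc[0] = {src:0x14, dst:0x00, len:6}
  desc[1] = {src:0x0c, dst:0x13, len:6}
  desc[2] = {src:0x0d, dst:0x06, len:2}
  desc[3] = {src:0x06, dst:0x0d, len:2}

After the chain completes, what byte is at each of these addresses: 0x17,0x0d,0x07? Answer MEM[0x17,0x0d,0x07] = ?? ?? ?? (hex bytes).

D0: mem[0x00..0x05] <- [04 02 92 7a 31 c1]
D1: mem[0x13..0x18] <- [5e da 39 1b 03 78]
D2: mem[0x06..0x07] <- [da 39]
D3: mem[0x0d..0x0e] <- [da 39]
query mem[0x17]=0x03, mem[0x0d]=0xda, mem[0x07]=0x39

MEM[0x17,0x0d,0x07] = 03 da 39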